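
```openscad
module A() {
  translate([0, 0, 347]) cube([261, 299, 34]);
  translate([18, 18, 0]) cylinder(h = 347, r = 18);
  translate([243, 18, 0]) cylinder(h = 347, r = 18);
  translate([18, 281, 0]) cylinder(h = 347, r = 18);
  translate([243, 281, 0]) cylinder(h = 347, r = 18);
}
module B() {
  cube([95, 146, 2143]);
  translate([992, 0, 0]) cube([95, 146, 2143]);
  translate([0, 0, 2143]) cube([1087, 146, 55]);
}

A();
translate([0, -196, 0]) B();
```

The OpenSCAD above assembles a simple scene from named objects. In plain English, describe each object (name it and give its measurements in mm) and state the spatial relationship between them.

A is a simple wooden stool: a rectangular seat 261 mm (x) by 299 mm (y), 34 mm thick, top face at z = 381 mm, on four round legs, each 36 mm in diameter. The legs rest on z = 0, each leg's axis is inset half a diameter from the nearest pair of seat edges (so the leg's bounding box is flush with the corner).

B is a rectangular door frame: two vertical jambs of 95×146 mm section, 2143 mm tall, with a clear opening 897 mm wide between their inner faces. A header 55 mm tall and 146 mm deep lies on top of the jambs and spans the full outside width.

The door frame is on the floor beside the stool on its −y side.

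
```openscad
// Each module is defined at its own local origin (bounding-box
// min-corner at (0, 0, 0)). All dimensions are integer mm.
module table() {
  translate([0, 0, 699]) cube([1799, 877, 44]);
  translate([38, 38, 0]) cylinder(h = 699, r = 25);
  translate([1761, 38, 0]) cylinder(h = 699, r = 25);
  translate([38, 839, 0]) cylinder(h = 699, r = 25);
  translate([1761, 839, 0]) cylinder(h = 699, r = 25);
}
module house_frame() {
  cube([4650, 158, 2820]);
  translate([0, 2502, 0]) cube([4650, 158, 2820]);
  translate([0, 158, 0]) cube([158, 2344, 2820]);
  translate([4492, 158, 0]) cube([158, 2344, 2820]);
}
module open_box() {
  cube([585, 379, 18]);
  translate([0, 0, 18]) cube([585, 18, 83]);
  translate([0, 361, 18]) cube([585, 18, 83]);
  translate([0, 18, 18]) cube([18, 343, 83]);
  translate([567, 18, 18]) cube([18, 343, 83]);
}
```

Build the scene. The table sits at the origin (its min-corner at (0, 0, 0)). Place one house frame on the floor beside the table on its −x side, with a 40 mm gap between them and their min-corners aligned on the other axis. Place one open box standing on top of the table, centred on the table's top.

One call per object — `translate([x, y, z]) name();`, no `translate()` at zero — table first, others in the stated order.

table();
translate([-4690, 0, 0]) house_frame();
translate([607, 249, 743]) open_box();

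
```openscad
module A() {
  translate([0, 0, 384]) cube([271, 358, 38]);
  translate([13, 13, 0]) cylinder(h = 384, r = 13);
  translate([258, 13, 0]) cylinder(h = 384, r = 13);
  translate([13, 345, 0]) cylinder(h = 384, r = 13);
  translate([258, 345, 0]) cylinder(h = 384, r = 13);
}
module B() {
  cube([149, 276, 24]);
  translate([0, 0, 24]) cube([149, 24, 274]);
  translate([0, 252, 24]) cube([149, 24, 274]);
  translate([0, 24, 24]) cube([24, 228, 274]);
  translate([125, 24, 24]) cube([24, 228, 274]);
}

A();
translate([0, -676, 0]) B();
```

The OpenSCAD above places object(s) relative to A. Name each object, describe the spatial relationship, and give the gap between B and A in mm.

A is a stool. B is an open box. The open box is on the floor beside the stool on its −y side. The gap between the open box and the stool is 400 mm.

The open box's nearest face is 400 mm from the stool's −y face.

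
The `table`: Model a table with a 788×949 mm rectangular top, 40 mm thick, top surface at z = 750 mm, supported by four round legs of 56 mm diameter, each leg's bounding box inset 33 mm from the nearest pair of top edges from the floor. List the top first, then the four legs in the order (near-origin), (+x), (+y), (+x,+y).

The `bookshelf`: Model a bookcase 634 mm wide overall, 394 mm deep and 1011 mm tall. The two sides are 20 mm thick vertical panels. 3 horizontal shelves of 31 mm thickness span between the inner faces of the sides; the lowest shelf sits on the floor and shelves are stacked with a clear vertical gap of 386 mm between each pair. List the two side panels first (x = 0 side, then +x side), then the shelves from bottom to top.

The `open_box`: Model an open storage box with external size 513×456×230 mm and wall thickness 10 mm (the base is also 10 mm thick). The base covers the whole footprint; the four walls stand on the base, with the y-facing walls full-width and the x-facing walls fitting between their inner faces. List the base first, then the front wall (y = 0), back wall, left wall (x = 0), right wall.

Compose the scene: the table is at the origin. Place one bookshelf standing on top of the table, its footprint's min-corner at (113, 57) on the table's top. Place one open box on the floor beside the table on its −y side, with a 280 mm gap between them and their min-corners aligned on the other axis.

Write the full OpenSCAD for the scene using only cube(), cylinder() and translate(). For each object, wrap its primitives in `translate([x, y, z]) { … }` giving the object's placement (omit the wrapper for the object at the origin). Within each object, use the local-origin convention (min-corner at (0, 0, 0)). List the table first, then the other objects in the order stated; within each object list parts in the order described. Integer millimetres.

translate([0, 0, 710]) cube([788, 949, 40]);
translate([61, 61, 0]) cylinder(h = 710, r = 28);
translate([727, 61, 0]) cylinder(h = 710, r = 28);
translate([61, 888, 0]) cylinder(h = 710, r = 28);
translate([727, 888, 0]) cylinder(h = 710, r = 28);
translate([113, 57, 750]) {
  cube([20, 394, 1011]);
  translate([614, 0, 0]) cube([20, 394, 1011]);
  translate([20, 0, 0]) cube([594, 394, 31]);
  translate([20, 0, 417]) cube([594, 394, 31]);
  translate([20, 0, 834]) cube([594, 394, 31]);
}
translate([0, -736, 0]) {
  cube([513, 456, 10]);
  translate([0, 0, 10]) cube([513, 10, 220]);
  translate([0, 446, 10]) cube([513, 10, 220]);
  translate([0, 10, 10]) cube([10, 436, 220]);
  translate([503, 10, 10]) cube([10, 436, 220]);
}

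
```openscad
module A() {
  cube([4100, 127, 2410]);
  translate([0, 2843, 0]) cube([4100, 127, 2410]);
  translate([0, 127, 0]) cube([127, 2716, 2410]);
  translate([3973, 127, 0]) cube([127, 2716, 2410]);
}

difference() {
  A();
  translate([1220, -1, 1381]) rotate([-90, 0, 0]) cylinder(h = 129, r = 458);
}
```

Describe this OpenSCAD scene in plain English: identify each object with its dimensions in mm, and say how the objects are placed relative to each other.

A is the wall frame of a small rectangular building: four walls, each 2410 mm tall and 127 mm thick, enclosing a footprint 4100 mm (x) by 2970 mm (y) outside-to-outside, with no floor or roof. The front and back walls (the −y and +y sides) span the full width; the two side walls fit between them.

The house frame has a circular hole of radius 458 mm through its front wall, centred at (x = 1220, z = 1381).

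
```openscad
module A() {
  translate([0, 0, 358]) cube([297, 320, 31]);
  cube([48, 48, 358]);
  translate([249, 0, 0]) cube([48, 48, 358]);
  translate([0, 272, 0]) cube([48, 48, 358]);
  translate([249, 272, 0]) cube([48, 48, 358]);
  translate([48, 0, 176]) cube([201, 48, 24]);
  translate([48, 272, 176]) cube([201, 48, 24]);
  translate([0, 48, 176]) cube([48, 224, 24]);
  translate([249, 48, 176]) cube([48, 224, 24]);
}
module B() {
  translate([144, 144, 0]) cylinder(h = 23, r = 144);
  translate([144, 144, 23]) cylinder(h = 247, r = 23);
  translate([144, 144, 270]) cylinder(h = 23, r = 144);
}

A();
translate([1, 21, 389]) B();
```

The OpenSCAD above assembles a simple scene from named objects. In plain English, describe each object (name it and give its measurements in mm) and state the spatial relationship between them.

A is a four-legged stool. The seat is a 297×320×31 mm slab whose top surface is at z = 389 mm; four square legs, each 48×48 mm in cross-section, run from the floor (z = 0) to the underside of the seat, each flush with a corner of the seat. Four stretchers, 48 mm wide and 24 mm tall, connect adjacent legs with their undersides at z = 176 mm, each running between the inner faces of the legs it joins and aligned with the legs' outer faces on the other axis.

B is a spool: two coaxial disc flanges of radius 144 mm and thickness 23 mm, joined by a core cylinder of radius 23 mm and height 247 mm. The lower flange rests on z = 0 and the three cylinders share a vertical axis.

The spool is on top of the stool.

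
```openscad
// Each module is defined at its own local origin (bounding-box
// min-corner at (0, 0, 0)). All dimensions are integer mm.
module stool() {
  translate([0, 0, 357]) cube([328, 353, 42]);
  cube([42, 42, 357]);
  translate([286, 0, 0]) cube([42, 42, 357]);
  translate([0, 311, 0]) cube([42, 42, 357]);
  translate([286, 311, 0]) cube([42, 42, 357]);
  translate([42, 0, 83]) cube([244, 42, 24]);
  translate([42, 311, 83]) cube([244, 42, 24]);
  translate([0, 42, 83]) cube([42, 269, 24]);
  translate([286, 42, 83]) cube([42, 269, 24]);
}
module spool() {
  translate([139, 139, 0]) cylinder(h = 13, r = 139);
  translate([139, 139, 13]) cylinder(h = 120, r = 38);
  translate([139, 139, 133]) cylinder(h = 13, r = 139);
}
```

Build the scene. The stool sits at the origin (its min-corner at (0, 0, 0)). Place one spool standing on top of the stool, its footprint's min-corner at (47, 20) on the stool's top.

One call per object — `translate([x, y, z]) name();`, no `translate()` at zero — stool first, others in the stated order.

stool();
translate([47, 20, 399]) spool();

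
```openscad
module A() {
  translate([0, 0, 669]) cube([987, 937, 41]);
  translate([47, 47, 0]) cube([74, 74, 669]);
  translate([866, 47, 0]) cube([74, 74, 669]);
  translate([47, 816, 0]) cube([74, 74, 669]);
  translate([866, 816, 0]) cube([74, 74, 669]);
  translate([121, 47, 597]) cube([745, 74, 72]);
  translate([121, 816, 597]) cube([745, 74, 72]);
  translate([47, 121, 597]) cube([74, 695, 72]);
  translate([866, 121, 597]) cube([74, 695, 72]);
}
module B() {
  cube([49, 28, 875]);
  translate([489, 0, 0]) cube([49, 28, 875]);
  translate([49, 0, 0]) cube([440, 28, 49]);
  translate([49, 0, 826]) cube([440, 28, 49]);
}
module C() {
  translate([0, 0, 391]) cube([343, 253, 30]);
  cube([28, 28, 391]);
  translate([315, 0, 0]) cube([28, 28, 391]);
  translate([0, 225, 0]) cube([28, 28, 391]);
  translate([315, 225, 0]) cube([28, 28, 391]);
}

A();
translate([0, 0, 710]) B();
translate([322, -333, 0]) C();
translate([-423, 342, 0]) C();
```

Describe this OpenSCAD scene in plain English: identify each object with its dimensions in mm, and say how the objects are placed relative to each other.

A is a table with a 987×937 mm rectangular top, 41 mm thick, top surface at z = 710 mm, supported by four 74×74 mm square legs, each inset 47 mm from the nearest pair of top edges, running from the floor. Four apron rails, 74 mm thick and 72 mm tall, run between adjacent legs with their top edges flush with the underside of the top and their outer faces flush with the legs' outer faces.

B is a rectangular picture frame lying in the x–z plane (depth along y). The opening is 440 mm wide (x) by 777 mm tall (z), surrounded by a border 49 mm wide on all four sides. The frame is 28 mm deep and is made of two full-height vertical stiles with two horizontal rails fitted between them.

C is a simple wooden stool: a rectangular seat 343 mm (x) by 253 mm (y), 30 mm thick, top face at z = 421 mm, on four square legs, each 28×28 mm in cross-section. The legs rest on z = 0, each flush with a corner of the seat.

The picture frame is on top of the table. Two stools sit around the table at the −y, −x sides.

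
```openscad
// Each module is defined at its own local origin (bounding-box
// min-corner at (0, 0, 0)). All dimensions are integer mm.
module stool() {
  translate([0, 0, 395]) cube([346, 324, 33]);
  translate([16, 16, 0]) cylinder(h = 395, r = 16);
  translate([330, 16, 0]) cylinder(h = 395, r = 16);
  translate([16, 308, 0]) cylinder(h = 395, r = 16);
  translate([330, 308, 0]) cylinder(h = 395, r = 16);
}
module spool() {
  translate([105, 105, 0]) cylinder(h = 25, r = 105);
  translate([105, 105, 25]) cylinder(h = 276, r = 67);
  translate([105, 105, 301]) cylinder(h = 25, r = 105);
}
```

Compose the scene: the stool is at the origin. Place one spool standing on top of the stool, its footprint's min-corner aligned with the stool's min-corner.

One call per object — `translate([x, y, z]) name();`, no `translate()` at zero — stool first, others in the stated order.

stool();
translate([0, 0, 428]) spool();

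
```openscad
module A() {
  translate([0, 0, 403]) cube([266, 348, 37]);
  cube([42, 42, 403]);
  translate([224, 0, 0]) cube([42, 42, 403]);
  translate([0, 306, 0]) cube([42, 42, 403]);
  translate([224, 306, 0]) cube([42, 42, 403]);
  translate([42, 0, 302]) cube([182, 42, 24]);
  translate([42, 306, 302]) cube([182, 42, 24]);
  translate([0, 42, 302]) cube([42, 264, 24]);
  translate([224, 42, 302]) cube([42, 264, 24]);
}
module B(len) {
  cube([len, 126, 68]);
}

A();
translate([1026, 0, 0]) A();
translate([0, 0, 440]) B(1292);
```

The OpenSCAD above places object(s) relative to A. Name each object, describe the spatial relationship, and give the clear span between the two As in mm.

Second stool starts at x = 1026; first ends at x = 266; clear span = 1026 − 266 = 760 mm.

A is a stool. B is a beam. A beam spans the tops of two stools. The clear span between the two stools is 760 mm.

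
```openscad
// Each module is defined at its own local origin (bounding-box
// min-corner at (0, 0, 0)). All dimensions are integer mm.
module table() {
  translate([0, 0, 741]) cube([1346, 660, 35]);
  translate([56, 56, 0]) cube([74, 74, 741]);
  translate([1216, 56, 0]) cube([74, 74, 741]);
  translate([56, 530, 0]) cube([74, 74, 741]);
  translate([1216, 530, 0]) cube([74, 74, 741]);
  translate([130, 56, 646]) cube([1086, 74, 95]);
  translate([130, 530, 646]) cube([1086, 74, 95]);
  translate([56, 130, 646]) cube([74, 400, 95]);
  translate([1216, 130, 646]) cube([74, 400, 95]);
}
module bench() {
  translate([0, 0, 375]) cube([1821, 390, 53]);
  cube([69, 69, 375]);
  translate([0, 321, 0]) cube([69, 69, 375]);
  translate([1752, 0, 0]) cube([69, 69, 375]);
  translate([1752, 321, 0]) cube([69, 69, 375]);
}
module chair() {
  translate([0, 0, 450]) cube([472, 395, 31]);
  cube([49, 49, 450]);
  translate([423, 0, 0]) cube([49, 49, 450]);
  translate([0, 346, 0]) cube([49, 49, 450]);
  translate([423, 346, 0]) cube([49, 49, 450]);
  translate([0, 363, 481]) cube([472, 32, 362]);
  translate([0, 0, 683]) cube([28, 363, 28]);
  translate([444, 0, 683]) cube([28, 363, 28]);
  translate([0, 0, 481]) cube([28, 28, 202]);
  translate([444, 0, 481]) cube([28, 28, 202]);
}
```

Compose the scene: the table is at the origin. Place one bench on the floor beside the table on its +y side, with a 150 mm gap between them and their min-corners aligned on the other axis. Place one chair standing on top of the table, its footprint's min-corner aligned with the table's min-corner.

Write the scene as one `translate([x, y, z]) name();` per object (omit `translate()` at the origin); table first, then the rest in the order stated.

table();
translate([0, 810, 0]) bench();
translate([0, 0, 776]) chair();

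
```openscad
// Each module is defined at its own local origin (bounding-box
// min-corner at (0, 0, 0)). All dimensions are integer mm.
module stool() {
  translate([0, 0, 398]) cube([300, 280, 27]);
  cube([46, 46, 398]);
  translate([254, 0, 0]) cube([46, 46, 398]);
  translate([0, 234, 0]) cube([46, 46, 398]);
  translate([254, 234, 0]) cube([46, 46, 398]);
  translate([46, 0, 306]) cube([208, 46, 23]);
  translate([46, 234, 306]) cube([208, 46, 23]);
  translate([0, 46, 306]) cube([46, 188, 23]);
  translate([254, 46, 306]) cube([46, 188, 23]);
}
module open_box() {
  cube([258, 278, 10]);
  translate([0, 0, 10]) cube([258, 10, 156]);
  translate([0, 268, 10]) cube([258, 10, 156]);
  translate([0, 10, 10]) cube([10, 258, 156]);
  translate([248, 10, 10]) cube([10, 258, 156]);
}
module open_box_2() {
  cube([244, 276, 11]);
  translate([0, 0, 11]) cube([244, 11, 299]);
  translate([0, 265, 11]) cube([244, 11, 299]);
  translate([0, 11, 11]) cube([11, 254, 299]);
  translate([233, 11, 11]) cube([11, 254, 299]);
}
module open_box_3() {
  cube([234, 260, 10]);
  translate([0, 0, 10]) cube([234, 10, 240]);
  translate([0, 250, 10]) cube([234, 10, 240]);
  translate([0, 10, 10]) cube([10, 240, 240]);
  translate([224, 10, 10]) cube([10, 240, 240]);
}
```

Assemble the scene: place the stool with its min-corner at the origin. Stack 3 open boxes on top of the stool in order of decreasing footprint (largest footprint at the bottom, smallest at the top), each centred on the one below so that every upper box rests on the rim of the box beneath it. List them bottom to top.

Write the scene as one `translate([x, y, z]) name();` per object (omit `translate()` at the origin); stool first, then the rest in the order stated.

stool();
translate([21, 1, 425]) open_box();
translate([28, 2, 591]) open_box_2();
translate([33, 10, 901]) open_box_3();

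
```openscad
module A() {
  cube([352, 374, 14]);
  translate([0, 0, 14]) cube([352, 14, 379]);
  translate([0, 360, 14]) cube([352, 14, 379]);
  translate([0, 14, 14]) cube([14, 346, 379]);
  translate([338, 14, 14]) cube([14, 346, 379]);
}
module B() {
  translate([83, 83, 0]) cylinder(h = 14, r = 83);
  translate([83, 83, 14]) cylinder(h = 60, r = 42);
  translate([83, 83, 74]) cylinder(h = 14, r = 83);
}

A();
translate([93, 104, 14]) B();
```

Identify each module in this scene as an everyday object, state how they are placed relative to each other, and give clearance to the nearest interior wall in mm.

A is an open box. B is a spool. The spool sits inside the open box, centred. The clearance to the nearest interior wall is 79 mm.

Clearances: x = 79, y = 90; minimum 79 mm.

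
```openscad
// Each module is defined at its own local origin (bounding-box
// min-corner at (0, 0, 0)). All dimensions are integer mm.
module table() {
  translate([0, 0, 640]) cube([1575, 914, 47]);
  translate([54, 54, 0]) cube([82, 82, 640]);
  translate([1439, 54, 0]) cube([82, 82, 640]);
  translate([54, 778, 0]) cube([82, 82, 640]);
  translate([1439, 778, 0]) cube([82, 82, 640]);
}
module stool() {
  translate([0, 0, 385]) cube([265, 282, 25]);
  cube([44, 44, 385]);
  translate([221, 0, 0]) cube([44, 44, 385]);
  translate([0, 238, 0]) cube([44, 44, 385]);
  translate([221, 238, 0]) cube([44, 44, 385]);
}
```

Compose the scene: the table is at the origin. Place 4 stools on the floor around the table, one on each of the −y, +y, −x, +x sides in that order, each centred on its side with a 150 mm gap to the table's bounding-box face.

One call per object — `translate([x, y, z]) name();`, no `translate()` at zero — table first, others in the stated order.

table();
translate([655, -432, 0]) stool();
translate([655, 1064, 0]) stool();
translate([-415, 316, 0]) stool();
translate([1725, 316, 0]) stool();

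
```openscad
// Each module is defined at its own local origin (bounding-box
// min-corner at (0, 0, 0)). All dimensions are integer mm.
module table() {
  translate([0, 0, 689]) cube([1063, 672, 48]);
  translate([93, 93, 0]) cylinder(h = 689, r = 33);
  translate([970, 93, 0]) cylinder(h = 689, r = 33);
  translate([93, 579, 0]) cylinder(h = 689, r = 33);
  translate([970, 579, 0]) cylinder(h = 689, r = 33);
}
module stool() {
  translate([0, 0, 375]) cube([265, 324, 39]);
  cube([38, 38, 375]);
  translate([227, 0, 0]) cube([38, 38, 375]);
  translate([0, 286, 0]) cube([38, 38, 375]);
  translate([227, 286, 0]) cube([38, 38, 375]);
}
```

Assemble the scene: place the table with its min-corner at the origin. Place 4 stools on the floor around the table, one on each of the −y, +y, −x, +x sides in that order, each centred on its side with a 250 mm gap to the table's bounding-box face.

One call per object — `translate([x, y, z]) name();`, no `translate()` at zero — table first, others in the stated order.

table();
translate([399, -574, 0]) stool();
translate([399, 922, 0]) stool();
translate([-515, 174, 0]) stool();
translate([1313, 174, 0]) stool();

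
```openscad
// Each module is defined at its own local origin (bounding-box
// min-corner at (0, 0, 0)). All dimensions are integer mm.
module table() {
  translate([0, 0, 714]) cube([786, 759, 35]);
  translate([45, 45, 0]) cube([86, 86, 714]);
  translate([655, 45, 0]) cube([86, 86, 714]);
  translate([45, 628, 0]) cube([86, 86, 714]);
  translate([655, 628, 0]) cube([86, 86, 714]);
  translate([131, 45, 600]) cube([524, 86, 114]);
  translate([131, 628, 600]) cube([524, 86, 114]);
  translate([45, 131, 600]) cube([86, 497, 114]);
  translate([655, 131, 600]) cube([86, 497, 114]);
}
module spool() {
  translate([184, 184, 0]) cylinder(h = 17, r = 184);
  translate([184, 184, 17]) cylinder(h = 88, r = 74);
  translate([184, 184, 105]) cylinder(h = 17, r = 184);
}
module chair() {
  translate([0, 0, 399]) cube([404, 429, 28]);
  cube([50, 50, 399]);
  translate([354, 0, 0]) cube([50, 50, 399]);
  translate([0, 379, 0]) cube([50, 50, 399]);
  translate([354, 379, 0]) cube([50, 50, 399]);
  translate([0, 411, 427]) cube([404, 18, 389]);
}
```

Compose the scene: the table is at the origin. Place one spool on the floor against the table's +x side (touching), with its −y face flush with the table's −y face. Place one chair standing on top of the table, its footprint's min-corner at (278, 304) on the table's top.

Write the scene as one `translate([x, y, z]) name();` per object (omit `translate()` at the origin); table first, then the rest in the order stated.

table();
translate([786, 0, 0]) spool();
translate([278, 304, 749]) chair();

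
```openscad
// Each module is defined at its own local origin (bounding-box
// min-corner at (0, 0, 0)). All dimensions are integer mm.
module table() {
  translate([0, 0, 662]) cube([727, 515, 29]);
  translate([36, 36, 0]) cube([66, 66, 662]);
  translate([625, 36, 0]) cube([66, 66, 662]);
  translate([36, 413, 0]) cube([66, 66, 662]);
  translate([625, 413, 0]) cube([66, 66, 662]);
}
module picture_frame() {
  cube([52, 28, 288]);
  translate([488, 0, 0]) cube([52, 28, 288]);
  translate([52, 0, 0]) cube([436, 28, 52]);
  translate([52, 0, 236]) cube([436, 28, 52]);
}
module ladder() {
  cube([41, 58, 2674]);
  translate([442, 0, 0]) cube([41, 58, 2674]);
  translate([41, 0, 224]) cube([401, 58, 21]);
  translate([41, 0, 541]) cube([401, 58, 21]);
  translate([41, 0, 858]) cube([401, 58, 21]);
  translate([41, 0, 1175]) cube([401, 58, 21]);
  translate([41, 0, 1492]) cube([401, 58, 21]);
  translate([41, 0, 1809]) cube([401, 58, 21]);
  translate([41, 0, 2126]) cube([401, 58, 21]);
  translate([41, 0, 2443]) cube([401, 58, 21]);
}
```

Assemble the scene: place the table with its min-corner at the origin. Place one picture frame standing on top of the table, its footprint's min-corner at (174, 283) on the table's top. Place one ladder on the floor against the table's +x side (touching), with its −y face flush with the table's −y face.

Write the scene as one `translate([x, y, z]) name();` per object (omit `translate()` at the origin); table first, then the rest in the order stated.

table();
translate([174, 283, 691]) picture_frame();
translate([727, 0, 0]) ladder();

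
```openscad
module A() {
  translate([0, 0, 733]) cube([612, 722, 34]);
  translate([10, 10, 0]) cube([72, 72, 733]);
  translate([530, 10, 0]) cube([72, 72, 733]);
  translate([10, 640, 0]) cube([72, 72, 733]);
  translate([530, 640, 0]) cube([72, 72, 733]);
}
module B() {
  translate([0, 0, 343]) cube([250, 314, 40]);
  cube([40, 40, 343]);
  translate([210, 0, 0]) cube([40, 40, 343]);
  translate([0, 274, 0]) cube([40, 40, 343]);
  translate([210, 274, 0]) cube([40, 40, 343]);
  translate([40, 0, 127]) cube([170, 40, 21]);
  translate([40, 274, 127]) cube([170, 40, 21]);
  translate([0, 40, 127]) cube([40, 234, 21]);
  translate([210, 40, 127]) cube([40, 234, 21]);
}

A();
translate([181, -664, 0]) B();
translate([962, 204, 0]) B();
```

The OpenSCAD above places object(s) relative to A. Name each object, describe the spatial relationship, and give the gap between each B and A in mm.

Each stool's nearest face is 350 mm from the table's bounding box.

A is a table. B is a stool. Two stools sit around the table at the −y, +x sides. The gap between each stool and the table is 350 mm.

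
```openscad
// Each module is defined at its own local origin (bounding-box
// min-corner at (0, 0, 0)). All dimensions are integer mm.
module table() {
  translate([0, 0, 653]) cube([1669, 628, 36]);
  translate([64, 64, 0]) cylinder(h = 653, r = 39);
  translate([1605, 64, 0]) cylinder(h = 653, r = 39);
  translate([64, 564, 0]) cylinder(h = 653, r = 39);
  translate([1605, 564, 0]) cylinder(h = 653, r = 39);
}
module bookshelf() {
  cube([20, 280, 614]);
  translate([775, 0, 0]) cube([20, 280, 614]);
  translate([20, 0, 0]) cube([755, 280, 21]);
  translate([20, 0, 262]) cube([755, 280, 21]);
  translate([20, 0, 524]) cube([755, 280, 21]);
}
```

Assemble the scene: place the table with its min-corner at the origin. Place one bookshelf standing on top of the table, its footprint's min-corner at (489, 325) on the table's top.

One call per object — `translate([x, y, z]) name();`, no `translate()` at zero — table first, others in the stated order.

table();
translate([489, 325, 689]) bookshelf();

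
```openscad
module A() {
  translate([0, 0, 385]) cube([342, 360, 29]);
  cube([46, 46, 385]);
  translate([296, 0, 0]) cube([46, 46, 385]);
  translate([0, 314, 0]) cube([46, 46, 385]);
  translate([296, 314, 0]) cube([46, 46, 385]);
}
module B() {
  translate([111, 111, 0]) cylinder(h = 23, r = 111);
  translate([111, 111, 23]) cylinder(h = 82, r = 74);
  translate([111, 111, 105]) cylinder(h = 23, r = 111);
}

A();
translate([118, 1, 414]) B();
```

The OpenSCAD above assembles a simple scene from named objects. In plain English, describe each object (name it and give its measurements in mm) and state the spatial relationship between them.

A is a four-legged stool. The seat is 342×360 mm, 29 mm thick, top at z = 414 mm. It stands on four square legs, each 46×46 mm in cross-section, from z = 0 to the seat underside, each flush with a corner of the seat.

B is a spool: two coaxial disc flanges of radius 111 mm and thickness 23 mm, joined by a core cylinder of radius 74 mm and height 82 mm. The lower flange rests on z = 0 and the three cylinders share a vertical axis.

The spool is on top of the stool.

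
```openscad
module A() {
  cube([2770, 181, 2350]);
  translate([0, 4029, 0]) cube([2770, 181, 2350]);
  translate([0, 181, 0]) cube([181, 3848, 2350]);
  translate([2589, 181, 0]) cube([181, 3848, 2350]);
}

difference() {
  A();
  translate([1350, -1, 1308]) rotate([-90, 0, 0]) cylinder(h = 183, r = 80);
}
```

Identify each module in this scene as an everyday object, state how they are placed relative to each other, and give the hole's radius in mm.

The subtracted cylinder has r = 80 mm.

A is a house frame. The house frame has a circular hole through its front wall. The hole's radius is 80 mm.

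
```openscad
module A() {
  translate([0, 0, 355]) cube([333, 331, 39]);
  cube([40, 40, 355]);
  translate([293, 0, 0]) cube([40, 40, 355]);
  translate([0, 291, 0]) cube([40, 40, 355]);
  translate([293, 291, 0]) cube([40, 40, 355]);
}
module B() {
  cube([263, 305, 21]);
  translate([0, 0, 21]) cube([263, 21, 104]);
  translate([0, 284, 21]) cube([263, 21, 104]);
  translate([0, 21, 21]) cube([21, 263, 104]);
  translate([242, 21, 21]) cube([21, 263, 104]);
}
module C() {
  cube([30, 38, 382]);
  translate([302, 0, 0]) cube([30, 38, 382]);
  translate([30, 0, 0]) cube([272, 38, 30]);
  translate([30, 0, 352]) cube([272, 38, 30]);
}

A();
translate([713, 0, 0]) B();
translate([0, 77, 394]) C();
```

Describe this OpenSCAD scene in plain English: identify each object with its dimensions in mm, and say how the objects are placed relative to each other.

A is a four-legged stool. The seat is a 333×331×39 mm slab whose top surface is at z = 394 mm; four square legs, each 40×40 mm in cross-section, run from the floor (z = 0) to the underside of the seat, each flush with a corner of the seat.

B is an open-topped rectangular box: outside dimensions 263×305×125 mm, with a uniform wall and base thickness of 21 mm. The base is a full 263×305 slab on the floor; four walls sit on top of the base. The front and back walls (the −y and +y sides) span the full width; the two side walls fit between them.

C is a rectangular picture frame lying in the x–z plane (depth along y). The opening is 272 mm wide (x) by 322 mm tall (z), surrounded by a border 30 mm wide on all four sides. The frame is 38 mm deep and is made of two full-height vertical stiles with two horizontal rails fitted between them.

The open box is on the floor beside the stool on its +x side. The picture frame is on top of the stool.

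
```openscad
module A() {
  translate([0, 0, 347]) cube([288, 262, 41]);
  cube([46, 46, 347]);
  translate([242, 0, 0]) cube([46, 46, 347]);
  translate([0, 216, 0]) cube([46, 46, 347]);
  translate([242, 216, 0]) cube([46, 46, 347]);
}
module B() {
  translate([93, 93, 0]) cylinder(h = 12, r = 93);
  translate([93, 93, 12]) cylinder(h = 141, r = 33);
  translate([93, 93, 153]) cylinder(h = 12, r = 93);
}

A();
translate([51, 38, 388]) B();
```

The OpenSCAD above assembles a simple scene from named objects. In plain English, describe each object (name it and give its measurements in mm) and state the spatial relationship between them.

A is a simple wooden stool: a rectangular seat 288 mm (x) by 262 mm (y), 41 mm thick, top face at z = 388 mm, on four square legs, each 46×46 mm in cross-section. The legs rest on z = 0, each flush with a corner of the seat.

B is a spool: two coaxial disc flanges of radius 93 mm and thickness 12 mm, joined by a core cylinder of radius 33 mm and height 141 mm. The lower flange rests on z = 0 and the three cylinders share a vertical axis.

The spool is on top of the stool, centred.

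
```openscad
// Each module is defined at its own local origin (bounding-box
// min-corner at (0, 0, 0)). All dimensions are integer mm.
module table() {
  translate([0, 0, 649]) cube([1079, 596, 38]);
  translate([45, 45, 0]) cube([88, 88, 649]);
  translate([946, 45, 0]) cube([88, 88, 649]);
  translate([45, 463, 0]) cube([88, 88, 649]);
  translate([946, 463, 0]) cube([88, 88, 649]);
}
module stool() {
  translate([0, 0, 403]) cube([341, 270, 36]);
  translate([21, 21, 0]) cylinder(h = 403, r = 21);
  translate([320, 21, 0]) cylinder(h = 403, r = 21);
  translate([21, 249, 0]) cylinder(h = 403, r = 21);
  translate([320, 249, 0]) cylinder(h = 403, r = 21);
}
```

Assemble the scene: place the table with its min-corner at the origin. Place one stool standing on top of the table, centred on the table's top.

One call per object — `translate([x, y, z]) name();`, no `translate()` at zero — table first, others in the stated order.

table();
translate([369, 163, 687]) stool();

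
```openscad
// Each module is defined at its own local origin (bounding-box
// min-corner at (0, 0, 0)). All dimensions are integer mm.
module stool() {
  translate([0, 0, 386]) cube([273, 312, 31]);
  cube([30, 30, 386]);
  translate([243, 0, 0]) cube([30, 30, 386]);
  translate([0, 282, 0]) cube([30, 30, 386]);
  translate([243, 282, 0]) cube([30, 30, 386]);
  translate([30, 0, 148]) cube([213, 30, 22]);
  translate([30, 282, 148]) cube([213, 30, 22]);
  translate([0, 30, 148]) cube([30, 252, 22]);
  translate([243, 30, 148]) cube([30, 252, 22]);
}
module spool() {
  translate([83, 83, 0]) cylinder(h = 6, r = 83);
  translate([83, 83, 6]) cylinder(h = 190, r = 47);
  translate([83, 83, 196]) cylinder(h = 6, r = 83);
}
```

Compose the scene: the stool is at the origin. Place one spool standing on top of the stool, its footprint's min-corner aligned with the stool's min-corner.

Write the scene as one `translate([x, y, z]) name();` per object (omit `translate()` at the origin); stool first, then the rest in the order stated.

stool();
translate([0, 0, 417]) spool();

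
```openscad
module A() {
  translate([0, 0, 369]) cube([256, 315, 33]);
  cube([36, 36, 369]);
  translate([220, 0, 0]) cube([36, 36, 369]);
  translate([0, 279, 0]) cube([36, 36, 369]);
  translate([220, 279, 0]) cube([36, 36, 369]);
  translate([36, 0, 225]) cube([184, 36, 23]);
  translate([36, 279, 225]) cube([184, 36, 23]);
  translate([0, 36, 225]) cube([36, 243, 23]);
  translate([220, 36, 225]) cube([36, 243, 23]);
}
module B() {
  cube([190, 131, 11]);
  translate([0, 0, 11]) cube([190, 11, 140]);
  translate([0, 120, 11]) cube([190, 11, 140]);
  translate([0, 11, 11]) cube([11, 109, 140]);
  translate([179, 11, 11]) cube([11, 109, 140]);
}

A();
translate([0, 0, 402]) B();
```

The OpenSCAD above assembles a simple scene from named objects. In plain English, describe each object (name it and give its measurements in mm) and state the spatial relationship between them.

A is a simple wooden stool: a rectangular seat 256 mm (x) by 315 mm (y), 33 mm thick, top face at z = 402 mm, on four square legs, each 36×36 mm in cross-section. The legs rest on z = 0, each flush with a corner of the seat. Four stretchers, 36 mm wide and 23 mm tall, connect adjacent legs with their undersides at z = 225 mm, each running between the inner faces of the legs it joins and aligned with the legs' outer faces on the other axis.

B is an open storage box with external size 190×131×151 mm and wall thickness 11 mm (the base is also 11 mm thick). The base covers the whole footprint; the four walls stand on the base, with the y-facing walls full-width and the x-facing walls fitting between their inner faces.

The open box is on top of the stool.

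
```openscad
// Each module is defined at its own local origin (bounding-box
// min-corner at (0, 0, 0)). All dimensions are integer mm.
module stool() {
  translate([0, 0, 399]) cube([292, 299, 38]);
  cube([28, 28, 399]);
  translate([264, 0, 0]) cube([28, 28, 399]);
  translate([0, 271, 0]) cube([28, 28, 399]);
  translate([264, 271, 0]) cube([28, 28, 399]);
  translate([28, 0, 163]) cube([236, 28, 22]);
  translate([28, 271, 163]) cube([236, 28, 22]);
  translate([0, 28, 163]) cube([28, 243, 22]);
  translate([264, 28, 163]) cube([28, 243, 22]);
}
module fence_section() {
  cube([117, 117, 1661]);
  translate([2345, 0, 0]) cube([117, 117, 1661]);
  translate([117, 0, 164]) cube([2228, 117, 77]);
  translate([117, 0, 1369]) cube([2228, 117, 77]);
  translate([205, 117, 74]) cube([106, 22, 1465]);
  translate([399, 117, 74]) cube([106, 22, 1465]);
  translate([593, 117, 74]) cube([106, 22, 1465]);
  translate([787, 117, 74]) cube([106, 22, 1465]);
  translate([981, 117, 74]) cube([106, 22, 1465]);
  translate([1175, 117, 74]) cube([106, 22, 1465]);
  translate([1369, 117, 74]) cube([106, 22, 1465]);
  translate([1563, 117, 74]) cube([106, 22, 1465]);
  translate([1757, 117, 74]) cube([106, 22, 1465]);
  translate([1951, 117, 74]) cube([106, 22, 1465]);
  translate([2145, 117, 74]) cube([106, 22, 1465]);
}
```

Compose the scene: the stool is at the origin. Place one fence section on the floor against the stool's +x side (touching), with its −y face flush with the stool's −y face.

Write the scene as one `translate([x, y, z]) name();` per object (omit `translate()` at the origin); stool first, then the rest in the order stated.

stool();
translate([292, 0, 0]) fence_section();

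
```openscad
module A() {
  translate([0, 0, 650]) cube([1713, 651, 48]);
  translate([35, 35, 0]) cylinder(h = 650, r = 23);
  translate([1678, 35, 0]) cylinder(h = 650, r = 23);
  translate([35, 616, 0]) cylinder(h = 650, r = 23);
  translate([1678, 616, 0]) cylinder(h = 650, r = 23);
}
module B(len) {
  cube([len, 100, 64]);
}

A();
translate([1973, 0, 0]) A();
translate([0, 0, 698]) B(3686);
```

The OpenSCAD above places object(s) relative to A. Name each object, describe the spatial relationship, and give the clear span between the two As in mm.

Second table starts at x = 1973; first ends at x = 1713; clear span = 1973 − 1713 = 260 mm.

A is a table. B is a beam. A beam spans the tops of two tables. The clear span between the two tables is 260 mm.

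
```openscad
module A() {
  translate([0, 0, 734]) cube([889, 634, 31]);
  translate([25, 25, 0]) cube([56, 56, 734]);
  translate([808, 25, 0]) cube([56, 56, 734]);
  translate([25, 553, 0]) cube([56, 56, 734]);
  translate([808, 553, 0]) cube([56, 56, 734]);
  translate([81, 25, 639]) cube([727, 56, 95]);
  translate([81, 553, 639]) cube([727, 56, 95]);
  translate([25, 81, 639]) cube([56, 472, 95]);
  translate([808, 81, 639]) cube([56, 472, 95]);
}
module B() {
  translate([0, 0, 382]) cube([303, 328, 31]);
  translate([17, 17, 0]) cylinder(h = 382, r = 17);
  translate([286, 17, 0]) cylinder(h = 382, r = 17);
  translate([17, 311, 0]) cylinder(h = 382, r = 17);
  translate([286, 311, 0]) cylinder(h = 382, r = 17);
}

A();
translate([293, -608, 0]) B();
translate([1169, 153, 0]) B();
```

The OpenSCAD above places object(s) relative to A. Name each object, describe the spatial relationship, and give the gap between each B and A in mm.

Each stool's nearest face is 280 mm from the table's bounding box.

A is a table. B is a stool. Two stools sit around the table at the −y, +x sides. The gap between each stool and the table is 280 mm.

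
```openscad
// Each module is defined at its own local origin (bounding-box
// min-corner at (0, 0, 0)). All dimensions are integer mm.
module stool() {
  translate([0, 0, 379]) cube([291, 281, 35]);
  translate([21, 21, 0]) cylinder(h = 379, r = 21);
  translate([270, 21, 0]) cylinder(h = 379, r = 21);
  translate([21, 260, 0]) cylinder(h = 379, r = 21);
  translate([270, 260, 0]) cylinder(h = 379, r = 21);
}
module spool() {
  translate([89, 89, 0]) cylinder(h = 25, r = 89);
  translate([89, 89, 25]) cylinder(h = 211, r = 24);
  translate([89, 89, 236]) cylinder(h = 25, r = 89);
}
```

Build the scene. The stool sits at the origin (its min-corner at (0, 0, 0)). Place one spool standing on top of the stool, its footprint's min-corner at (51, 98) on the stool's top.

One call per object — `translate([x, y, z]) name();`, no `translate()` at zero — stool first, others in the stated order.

stool();
translate([51, 98, 414]) spool();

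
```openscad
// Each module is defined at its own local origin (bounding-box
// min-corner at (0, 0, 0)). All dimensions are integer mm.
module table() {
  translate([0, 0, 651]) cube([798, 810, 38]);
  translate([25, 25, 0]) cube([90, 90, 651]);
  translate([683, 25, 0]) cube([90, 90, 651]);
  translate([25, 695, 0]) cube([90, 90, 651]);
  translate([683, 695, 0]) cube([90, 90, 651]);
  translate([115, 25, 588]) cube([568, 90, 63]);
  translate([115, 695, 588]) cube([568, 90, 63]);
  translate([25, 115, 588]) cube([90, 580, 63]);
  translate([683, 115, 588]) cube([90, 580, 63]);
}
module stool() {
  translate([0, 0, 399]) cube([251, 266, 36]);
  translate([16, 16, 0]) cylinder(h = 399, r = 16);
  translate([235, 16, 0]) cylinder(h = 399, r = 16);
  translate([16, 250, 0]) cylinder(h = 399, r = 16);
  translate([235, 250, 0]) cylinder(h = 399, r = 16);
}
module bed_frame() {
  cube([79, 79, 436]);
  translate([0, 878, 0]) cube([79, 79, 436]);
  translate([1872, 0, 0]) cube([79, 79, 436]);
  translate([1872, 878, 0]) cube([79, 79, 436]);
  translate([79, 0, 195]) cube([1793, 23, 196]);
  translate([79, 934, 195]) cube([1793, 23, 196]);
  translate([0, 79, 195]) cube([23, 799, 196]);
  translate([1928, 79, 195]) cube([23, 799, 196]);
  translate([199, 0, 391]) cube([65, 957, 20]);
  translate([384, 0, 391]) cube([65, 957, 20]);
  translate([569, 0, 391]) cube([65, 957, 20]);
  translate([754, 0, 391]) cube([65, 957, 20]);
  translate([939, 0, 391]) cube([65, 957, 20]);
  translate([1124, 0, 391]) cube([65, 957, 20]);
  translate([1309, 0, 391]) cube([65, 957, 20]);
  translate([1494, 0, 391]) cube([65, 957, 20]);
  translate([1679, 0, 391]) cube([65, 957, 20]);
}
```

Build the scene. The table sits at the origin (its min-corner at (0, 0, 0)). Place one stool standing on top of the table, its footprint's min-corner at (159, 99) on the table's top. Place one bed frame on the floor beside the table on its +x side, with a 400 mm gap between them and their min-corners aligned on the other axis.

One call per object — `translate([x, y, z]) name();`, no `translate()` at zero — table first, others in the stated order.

table();
translate([159, 99, 689]) stool();
translate([1198, 0, 0]) bed_frame();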